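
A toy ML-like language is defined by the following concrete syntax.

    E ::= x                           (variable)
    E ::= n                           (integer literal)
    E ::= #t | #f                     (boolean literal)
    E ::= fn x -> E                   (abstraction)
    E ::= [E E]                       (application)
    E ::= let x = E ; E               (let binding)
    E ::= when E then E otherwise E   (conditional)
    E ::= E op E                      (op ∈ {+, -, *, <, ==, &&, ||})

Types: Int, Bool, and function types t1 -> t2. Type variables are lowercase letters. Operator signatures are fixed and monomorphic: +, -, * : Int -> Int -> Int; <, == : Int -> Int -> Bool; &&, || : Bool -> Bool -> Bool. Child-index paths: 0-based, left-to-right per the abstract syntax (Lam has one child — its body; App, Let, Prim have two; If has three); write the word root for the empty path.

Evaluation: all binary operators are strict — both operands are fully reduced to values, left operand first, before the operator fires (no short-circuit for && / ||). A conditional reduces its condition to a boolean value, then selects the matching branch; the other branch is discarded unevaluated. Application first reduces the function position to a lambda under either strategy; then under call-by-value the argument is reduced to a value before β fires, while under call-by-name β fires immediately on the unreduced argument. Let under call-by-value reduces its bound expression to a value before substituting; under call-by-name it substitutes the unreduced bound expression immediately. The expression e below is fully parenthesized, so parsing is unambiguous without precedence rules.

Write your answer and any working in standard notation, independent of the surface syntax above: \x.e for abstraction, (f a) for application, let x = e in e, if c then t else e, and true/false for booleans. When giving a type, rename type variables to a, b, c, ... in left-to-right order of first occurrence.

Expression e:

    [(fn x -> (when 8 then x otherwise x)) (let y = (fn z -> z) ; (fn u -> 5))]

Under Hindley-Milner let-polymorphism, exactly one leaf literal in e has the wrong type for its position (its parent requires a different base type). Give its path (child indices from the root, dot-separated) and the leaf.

Working:
  unify Int ~ Bool
  FAIL: mismatch Int ~ Bool

Answer: 0.0.0 : 8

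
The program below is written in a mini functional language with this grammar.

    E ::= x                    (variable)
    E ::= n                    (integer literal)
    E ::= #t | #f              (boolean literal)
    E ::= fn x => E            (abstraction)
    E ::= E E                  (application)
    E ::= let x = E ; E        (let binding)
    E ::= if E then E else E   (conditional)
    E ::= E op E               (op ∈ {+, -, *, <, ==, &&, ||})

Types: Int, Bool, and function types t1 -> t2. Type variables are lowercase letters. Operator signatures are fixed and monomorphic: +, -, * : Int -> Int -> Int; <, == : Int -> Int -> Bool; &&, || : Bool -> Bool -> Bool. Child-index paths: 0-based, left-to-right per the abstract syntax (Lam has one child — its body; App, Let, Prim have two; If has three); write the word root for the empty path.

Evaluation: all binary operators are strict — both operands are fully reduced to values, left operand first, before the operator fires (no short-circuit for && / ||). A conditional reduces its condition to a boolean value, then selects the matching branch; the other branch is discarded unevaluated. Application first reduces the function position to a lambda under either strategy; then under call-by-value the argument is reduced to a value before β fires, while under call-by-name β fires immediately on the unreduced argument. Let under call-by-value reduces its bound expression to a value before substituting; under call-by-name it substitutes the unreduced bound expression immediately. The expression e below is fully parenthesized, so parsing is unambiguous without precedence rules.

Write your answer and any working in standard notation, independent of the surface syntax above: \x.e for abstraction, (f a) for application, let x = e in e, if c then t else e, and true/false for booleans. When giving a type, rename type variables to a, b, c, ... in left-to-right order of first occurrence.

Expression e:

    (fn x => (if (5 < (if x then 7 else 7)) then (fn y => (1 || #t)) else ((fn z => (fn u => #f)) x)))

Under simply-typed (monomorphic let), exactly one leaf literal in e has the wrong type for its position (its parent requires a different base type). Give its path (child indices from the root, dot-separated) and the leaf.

Working:
  unify Int ~ Int
x : a
  unify a ~ Bool
  unify Int ~ Int
  unify Int ~ Int
  unify Bool ~ Bool
  unify Int ~ Bool
  FAIL: mismatch Int ~ Bool

Answer: 0.1.0.0 : 1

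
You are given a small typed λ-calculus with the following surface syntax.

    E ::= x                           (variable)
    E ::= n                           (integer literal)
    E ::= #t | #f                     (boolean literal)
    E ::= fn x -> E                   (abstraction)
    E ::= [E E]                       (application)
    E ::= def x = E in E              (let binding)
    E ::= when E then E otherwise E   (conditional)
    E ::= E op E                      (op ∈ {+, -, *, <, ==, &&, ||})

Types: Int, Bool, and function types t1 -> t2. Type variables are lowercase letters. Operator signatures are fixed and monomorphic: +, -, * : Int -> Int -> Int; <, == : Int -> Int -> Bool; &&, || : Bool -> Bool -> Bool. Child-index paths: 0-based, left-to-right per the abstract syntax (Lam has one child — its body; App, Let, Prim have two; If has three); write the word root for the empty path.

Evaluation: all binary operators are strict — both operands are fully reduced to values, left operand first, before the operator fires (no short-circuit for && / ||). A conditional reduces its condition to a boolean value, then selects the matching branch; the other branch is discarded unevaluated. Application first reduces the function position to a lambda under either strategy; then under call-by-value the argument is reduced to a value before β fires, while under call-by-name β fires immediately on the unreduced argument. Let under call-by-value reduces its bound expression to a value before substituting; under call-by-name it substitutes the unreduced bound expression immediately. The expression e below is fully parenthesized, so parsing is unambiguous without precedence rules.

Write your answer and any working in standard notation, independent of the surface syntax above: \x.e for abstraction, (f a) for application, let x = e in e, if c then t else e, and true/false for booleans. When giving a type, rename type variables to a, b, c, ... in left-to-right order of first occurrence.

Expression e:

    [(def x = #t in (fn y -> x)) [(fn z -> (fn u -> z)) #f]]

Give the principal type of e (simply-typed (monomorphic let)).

Derivation:
let x : Bool
x : Bool
\y._ : a -> Bool
z : b
\u._ : c -> b
\z._ : b -> c -> b
  unify b -> c -> b ~ Bool -> d
  unify b ~ Bool
  unify c -> Bool ~ d
_ _ : c -> Bool
  unify a -> Bool ~ (c -> Bool) -> e
  unify a ~ c -> Bool
  unify Bool ~ e
_ _ : Bool

Answer: Bool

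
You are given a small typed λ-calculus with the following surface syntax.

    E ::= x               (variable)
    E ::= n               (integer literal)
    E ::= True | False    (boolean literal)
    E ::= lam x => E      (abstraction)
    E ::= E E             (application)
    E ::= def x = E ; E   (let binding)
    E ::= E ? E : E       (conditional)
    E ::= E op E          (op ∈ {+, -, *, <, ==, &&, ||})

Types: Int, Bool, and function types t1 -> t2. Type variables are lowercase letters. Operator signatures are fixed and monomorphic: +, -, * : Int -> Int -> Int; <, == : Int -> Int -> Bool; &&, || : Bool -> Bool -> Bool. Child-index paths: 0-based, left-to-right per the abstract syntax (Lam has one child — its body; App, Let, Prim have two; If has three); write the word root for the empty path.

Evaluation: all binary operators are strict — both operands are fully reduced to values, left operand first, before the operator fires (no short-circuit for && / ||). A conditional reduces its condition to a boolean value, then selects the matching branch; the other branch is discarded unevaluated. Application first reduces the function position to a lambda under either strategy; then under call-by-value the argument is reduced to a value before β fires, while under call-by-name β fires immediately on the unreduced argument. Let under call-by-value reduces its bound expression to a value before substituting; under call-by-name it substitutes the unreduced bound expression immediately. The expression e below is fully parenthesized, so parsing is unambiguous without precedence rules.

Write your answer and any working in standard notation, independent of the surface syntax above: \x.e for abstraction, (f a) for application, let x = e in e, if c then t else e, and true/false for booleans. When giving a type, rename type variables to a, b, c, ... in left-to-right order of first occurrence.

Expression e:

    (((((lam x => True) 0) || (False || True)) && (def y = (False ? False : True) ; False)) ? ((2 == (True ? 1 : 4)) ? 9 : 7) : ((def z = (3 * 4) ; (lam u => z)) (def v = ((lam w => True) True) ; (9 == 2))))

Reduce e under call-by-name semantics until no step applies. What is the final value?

Answer: 12

Trace:
step 0: (if ((((\x.true) 0) || (false || true)) && (let y = (if false then false else true) in false)) then (if (2 == (if true then 1 else 4)) then 9 else 7) else ((let z = (3 * 4) in (\u.z)) (let v = ((\w.true) true) in (9 == 2))))
step 1: [beta@0.0.0] (if ((true || (false || true)) && (let y = (if false then false else true) in false)) then (if (2 == (if true then 1 else 4)) then 9 else 7) else ((let z = (3 * 4) in (\u.z)) (let v = ((\w.true) true) in (9 == 2))))
step 2: [delta@0.0.1] (if ((true || true) && (let y = (if false then false else true) in false)) then (if (2 == (if true then 1 else 4)) then 9 else 7) else ((let z = (3 * 4) in (\u.z)) (let v = ((\w.true) true) in (9 == 2))))
step 3: [delta@0.0] (if (true && (let y = (if false then false else true) in false)) then (if (2 == (if true then 1 else 4)) then 9 else 7) else ((let z = (3 * 4) in (\u.z)) (let v = ((\w.true) true) in (9 == 2))))
step 4: [let@0.1] (if (true && false) then (if (2 == (if true then 1 else 4)) then 9 else 7) else ((let z = (3 * 4) in (\u.z)) (let v = ((\w.true) true) in (9 == 2))))
step 5: [delta@0] (if false then (if (2 == (if true then 1 else 4)) then 9 else 7) else ((let z = (3 * 4) in (\u.z)) (let v = ((\w.true) true) in (9 == 2))))
step 6: [if@root] ((let z = (3 * 4) in (\u.z)) (let v = ((\w.true) true) in (9 == 2)))
step 7: [let@0] ((\u.(3 * 4)) (let v = ((\w.true) true) in (9 == 2)))
step 8: [beta@root] (3 * 4)
step 9: [delta@root] 12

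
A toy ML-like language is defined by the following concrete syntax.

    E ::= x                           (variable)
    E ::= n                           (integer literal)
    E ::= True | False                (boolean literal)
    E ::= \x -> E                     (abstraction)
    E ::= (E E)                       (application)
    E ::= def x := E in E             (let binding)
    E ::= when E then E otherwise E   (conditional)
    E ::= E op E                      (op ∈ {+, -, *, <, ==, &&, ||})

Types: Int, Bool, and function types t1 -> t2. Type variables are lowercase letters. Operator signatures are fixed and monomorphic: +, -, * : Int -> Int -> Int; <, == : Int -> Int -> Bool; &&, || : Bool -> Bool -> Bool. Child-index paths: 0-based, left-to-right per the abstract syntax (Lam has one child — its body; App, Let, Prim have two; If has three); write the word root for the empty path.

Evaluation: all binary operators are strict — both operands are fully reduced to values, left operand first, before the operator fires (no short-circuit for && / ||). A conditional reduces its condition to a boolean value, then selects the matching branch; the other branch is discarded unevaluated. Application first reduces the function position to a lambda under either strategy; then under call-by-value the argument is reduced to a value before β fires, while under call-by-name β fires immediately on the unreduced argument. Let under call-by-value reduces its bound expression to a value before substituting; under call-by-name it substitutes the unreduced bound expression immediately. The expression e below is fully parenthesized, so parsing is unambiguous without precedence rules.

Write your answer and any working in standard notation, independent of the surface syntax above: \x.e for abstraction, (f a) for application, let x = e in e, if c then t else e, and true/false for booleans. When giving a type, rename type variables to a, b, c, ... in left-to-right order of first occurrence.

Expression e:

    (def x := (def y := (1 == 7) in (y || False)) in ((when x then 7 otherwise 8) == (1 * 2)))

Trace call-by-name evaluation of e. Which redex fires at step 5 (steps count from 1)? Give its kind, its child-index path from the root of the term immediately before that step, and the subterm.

Answer: if at 0 : (if false then 7 else 8)

Derivation:
step 0: (let x = (let y = (1 == 7) in (y || false)) in ((if x then 7 else 8) == (1 * 2)))
step 1: [let@root] ((if (let y = (1 == 7) in (y || false)) then 7 else 8) == (1 * 2))
step 2: [let@0.0] ((if ((1 == 7) || false) then 7 else 8) == (1 * 2))
step 3: [delta@0.0.0] ((if (false || false) then 7 else 8) == (1 * 2))
step 4: [delta@0.0] ((if false then 7 else 8) == (1 * 2))
step 5: [if@0] (8 == (1 * 2))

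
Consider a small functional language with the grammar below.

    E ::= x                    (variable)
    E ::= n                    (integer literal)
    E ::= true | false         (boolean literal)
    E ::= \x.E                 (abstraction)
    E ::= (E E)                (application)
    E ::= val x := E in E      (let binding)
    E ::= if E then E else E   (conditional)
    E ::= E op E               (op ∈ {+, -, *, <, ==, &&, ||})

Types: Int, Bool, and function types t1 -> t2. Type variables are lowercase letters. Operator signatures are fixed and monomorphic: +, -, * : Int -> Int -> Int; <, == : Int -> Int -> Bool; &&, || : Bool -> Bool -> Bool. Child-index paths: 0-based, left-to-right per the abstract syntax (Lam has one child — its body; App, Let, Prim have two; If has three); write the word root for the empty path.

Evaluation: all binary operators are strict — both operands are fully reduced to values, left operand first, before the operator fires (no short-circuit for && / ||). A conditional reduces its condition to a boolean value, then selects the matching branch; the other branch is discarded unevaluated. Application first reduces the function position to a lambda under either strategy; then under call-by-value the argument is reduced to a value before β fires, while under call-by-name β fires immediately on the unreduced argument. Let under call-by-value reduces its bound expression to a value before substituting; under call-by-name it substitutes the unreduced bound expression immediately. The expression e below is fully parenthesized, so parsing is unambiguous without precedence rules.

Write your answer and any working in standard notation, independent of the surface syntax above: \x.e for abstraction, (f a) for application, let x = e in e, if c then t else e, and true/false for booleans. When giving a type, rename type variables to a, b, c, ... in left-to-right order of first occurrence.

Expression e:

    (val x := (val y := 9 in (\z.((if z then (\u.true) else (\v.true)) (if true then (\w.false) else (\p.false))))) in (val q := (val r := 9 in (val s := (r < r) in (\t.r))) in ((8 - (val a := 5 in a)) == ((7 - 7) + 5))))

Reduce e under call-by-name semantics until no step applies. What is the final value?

Answer: false

Working:
step 0: (let x = (let y = 9 in (\z.((if z then (\u.true) else (\v.true)) (if true then (\w.false) else (\p.false))))) in (let q = (let r = 9 in (let s = (r < r) in (\t.r))) in ((8 - (let a = 5 in a)) == ((7 - 7) + 5))))
step 1: [let@root] (let q = (let r = 9 in (let s = (r < r) in (\t.r))) in ((8 - (let a = 5 in a)) == ((7 - 7) + 5)))
step 2: [let@root] ((8 - (let a = 5 in a)) == ((7 - 7) + 5))
step 3: [let@0.1] ((8 - 5) == ((7 - 7) + 5))
step 4: [delta@0] (3 == ((7 - 7) + 5))
step 5: [delta@1.0] (3 == (0 + 5))
step 6: [delta@1] (3 == 5)
step 7: [delta@root] false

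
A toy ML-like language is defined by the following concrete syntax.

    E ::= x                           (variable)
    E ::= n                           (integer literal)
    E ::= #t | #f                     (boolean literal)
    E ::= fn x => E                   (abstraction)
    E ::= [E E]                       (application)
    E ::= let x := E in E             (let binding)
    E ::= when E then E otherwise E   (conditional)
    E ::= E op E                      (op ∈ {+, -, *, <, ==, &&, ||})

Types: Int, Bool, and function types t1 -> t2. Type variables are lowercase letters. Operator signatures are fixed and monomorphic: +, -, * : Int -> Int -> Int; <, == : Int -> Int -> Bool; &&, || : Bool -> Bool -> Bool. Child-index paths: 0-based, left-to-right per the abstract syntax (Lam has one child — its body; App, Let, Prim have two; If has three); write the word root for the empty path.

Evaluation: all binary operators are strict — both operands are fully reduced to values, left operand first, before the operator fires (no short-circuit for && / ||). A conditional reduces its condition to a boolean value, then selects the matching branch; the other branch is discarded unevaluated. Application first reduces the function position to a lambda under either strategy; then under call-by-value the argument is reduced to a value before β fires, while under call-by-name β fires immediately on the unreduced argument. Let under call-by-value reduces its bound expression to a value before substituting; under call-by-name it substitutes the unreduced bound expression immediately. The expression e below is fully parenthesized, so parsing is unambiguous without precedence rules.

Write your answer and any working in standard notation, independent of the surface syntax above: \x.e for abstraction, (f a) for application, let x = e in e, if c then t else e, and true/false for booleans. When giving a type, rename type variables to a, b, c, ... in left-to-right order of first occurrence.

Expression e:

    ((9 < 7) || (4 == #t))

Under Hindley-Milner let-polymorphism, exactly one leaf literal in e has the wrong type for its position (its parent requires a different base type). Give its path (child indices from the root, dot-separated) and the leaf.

Answer: 1.1 : true

Trace:
  unify Int ~ Int
  unify Int ~ Int
  unify Bool ~ Bool
  unify Int ~ Int
  unify Bool ~ Int
  FAIL: mismatch Bool ~ Int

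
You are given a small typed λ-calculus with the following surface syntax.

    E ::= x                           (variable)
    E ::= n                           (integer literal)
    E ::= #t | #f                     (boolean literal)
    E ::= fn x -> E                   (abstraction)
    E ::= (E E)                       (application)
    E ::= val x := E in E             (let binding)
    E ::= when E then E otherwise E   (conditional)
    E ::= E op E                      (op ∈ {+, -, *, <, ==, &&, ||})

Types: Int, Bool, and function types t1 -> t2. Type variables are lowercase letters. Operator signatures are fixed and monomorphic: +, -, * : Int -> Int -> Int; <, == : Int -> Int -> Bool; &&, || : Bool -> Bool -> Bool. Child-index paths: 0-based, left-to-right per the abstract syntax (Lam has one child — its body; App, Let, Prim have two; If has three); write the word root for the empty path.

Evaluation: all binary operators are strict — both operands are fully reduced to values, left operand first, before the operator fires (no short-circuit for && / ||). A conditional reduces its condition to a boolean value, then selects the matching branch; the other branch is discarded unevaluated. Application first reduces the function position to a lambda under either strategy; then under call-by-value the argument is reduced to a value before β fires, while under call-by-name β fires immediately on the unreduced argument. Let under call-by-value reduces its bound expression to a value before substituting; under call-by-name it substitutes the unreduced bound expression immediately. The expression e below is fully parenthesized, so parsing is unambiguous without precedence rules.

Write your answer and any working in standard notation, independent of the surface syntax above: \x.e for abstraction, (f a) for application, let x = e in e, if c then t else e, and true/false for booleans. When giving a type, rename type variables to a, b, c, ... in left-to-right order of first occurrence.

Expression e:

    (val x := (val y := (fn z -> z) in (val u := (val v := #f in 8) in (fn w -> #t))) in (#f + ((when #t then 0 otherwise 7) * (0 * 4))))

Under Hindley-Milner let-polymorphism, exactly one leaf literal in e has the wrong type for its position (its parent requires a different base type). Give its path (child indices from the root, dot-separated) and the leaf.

Trace:
z : a
\z._ : a -> a
let y : forall. a -> a
let v : Bool
let u : Int
\w._ : b -> Bool
let x : forall. b -> Bool
  unify Bool ~ Int
  FAIL: mismatch Bool ~ Int

Answer: 1.0 : false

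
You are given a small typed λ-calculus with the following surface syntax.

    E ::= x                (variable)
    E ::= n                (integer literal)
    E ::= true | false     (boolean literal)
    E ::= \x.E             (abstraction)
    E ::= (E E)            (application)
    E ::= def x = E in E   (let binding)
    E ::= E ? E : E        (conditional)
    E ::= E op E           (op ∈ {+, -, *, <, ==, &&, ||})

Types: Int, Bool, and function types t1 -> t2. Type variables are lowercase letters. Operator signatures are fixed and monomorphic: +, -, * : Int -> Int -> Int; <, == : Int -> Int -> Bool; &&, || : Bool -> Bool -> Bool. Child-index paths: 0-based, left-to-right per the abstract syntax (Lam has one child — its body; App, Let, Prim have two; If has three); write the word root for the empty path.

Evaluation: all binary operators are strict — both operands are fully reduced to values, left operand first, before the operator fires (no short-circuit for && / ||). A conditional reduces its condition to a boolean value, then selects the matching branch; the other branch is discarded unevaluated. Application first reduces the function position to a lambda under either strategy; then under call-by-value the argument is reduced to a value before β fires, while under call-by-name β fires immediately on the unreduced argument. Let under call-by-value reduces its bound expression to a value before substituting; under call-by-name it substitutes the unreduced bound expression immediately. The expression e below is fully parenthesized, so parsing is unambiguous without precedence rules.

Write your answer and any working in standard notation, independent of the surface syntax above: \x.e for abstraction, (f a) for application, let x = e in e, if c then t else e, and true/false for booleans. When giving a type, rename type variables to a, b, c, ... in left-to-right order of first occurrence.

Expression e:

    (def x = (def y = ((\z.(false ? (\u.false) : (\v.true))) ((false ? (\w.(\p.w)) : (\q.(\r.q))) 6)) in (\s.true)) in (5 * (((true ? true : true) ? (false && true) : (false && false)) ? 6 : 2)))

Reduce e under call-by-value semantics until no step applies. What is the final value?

Working:
step 0: (let x = (let y = ((\z.(if false then (\u.false) else (\v.true))) ((if false then (\w.(\p.w)) else (\q.(\r.q))) 6)) in (\s.true)) in (5 * (if (if (if true then true else true) then (false && true) else (false && false)) then 6 else 2)))
step 1: [if@0.0.1.0] (let x = (let y = ((\z.(if false then (\u.false) else (\v.true))) ((\q.(\r.q)) 6)) in (\s.true)) in (5 * (if (if (if true then true else true) then (false && true) else (false && false)) then 6 else 2)))
step 2: [beta@0.0.1] (let x = (let y = ((\z.(if false then (\u.false) else (\v.true))) (\r.6)) in (\s.true)) in (5 * (if (if (if true then true else true) then (false && true) else (false && false)) then 6 else 2)))
step 3: [beta@0.0] (let x = (let y = (if false then (\u.false) else (\v.true)) in (\s.true)) in (5 * (if (if (if true then true else true) then (false && true) else (false && false)) then 6 else 2)))
step 4: [if@0.0] (let x = (let y = (\v.true) in (\s.true)) in (5 * (if (if (if true then true else true) then (false && true) else (false && false)) then 6 else 2)))
step 5: [let@0] (let x = (\s.true) in (5 * (if (if (if true then true else true) then (false && true) else (false && false)) then 6 else 2)))
step 6: [let@root] (5 * (if (if (if true then true else true) then (false && true) else (false && false)) then 6 else 2))
step 7: [if@1.0.0] (5 * (if (if true then (false && true) else (false && false)) then 6 else 2))
step 8: [if@1.0] (5 * (if (false && true) then 6 else 2))
step 9: [delta@1.0] (5 * (if false then 6 else 2))
step 10: [if@1] (5 * 2)
step 11: [delta@root] 10

Answer: 10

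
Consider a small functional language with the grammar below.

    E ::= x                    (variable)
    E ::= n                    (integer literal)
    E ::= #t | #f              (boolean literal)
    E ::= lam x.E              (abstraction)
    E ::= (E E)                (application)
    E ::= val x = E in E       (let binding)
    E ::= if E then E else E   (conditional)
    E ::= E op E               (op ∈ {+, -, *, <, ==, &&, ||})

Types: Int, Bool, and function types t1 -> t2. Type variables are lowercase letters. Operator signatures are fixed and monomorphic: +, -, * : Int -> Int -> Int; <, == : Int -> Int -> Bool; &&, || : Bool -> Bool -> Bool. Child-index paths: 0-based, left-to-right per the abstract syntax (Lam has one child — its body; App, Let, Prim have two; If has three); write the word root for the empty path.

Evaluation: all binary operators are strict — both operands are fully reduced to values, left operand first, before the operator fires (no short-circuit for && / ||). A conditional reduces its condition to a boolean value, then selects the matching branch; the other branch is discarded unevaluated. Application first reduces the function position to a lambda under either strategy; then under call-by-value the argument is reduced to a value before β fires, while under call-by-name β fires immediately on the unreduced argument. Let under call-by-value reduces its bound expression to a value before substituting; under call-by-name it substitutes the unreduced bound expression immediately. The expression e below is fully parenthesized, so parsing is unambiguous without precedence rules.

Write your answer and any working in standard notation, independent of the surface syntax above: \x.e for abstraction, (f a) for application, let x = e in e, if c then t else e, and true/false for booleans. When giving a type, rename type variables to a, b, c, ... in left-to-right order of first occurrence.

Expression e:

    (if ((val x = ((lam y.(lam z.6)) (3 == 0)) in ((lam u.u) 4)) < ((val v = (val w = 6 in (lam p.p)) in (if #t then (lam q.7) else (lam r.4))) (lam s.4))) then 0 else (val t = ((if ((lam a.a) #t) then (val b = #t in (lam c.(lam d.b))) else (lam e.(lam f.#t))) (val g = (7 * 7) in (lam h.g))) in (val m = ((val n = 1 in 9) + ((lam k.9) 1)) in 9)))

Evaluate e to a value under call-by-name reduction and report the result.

Derivation:
step 0: (if ((let x = ((\y.(\z.6)) (3 == 0)) in ((\u.u) 4)) < ((let v = (let w = 6 in (\p.p)) in (if true then (\q.7) else (\r.4))) (\s.4))) then 0 else (let t = ((if ((\a.a) true) then (let b = true in (\c.(\d.b))) else (\e.(\f.true))) (let g = (7 * 7) in (\h.g))) in (let m = ((let n = 1 in 9) + ((\k.9) 1)) in 9)))
step 1: [let@0.0] (if (((\u.u) 4) < ((let v = (let w = 6 in (\p.p)) in (if true then (\q.7) else (\r.4))) (\s.4))) then 0 else (let t = ((if ((\a.a) true) then (let b = true in (\c.(\d.b))) else (\e.(\f.true))) (let g = (7 * 7) in (\h.g))) in (let m = ((let n = 1 in 9) + ((\k.9) 1)) in 9)))
step 2: [beta@0.0] (if (4 < ((let v = (let w = 6 in (\p.p)) in (if true then (\q.7) else (\r.4))) (\s.4))) then 0 else (let t = ((if ((\a.a) true) then (let b = true in (\c.(\d.b))) else (\e.(\f.true))) (let g = (7 * 7) in (\h.g))) in (let m = ((let n = 1 in 9) + ((\k.9) 1)) in 9)))
step 3: [let@0.1.0] (if (4 < ((if true then (\q.7) else (\r.4)) (\s.4))) then 0 else (let t = ((if ((\a.a) true) then (let b = true in (\c.(\d.b))) else (\e.(\f.true))) (let g = (7 * 7) in (\h.g))) in (let m = ((let n = 1 in 9) + ((\k.9) 1)) in 9)))
step 4: [if@0.1.0] (if (4 < ((\q.7) (\s.4))) then 0 else (let t = ((if ((\a.a) true) then (let b = true in (\c.(\d.b))) else (\e.(\f.true))) (let g = (7 * 7) in (\h.g))) in (let m = ((let n = 1 in 9) + ((\k.9) 1)) in 9)))
step 5: [beta@0.1] (if (4 < 7) then 0 else (let t = ((if ((\a.a) true) then (let b = true in (\c.(\d.b))) else (\e.(\f.true))) (let g = (7 * 7) in (\h.g))) in (let m = ((let n = 1 in 9) + ((\k.9) 1)) in 9)))
step 6: [delta@0] (if true then 0 else (let t = ((if ((\a.a) true) then (let b = true in (\c.(\d.b))) else (\e.(\f.true))) (let g = (7 * 7) in (\h.g))) in (let m = ((let n = 1 in 9) + ((\k.9) 1)) in 9)))
step 7: [if@root] 0

Answer: 0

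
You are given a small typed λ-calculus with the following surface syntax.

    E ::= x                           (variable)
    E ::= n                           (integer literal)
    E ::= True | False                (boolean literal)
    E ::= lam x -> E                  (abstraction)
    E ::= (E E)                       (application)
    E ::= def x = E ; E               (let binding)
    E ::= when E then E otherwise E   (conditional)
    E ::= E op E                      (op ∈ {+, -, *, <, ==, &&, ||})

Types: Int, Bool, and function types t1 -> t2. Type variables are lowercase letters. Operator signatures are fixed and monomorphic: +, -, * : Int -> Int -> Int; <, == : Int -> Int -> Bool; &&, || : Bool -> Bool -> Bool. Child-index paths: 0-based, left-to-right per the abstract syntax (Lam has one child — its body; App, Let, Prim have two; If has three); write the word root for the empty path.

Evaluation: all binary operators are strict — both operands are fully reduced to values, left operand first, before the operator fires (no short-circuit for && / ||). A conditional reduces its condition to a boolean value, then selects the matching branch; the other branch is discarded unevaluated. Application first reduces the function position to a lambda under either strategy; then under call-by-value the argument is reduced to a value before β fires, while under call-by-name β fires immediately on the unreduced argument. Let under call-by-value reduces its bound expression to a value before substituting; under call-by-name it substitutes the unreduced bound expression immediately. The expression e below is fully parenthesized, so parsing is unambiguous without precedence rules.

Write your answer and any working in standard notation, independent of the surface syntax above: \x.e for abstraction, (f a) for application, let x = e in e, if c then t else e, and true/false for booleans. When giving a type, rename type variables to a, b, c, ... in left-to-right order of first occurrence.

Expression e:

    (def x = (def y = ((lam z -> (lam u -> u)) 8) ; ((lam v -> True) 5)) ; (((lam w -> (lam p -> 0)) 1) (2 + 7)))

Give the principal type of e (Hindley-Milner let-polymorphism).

Answer: Int

Derivation:
u : b
\u._ : b -> b
\z._ : a -> b -> b
  unify a -> b -> b ~ Int -> c
  unify a ~ Int
  unify b -> b ~ c
_ _ : b -> b
let y : forall. b -> b
\v._ : d -> Bool
  unify d -> Bool ~ Int -> e
  unify d ~ Int
  unify Bool ~ e
_ _ : Bool
let x : Bool
\p._ : g -> Int
\w._ : f -> g -> Int
  unify f -> g -> Int ~ Int -> h
  unify f ~ Int
  unify g -> Int ~ h
_ _ : g -> Int
  unify Int ~ Int
  unify Int ~ Int
  unify g -> Int ~ Int -> i
  unify g ~ Int
  unify Int ~ i
_ _ : Int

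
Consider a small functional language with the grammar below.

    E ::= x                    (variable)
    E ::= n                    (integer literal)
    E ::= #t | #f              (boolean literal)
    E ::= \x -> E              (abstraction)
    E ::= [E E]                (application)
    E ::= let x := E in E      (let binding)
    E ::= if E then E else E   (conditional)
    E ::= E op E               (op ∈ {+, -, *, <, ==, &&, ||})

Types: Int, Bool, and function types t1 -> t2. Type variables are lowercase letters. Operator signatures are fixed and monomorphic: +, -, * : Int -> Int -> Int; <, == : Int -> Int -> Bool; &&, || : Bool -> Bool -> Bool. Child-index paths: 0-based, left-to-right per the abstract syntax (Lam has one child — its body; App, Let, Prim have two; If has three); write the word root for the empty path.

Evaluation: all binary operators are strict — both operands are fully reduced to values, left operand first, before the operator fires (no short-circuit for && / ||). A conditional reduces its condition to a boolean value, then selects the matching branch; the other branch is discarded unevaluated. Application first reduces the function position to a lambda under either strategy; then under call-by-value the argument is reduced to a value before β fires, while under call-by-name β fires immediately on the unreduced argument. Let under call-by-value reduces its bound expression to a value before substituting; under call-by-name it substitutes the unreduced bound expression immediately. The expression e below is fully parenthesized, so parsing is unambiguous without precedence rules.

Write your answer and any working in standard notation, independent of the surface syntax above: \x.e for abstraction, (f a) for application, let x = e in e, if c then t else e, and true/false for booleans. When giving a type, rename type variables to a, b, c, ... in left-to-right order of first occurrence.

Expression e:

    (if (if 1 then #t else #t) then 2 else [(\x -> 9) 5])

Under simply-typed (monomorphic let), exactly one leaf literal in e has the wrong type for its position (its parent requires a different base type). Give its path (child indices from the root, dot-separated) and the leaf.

Answer: 0.0 : 1

Trace:
  unify Int ~ Bool
  FAIL: mismatch Int ~ Bool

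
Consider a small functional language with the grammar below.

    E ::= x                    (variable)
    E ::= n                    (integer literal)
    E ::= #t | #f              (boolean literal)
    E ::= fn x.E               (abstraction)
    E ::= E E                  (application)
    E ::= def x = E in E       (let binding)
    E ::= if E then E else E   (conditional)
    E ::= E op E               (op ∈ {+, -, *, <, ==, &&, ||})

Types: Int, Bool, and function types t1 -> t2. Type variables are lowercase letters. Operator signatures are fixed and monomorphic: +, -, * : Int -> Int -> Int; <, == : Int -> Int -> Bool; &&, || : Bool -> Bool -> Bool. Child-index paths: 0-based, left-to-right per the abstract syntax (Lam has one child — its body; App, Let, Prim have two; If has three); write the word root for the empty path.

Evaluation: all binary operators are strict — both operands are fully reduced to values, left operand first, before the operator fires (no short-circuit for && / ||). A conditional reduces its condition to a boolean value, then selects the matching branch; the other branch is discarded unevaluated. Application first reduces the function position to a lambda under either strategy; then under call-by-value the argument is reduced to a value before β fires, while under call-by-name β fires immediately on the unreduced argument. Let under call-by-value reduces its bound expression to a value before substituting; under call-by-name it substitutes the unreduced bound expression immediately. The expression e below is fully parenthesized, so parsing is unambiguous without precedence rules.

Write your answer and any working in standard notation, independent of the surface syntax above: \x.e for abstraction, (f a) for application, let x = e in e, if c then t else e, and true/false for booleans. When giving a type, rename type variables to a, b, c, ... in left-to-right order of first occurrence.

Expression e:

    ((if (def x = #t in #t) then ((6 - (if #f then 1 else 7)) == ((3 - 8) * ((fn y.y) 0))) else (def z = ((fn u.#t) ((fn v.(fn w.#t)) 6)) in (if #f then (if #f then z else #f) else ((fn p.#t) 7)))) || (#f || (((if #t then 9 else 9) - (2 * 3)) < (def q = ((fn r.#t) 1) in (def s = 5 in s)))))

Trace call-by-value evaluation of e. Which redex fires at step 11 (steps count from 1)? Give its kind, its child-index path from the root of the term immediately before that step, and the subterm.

Trace:
step 0: ((if (let x = true in true) then ((6 - (if false then 1 else 7)) == ((3 - 8) * ((\y.y) 0))) else (let z = ((\u.true) ((\v.(\w.true)) 6)) in (if false then (if false then z else false) else ((\p.true) 7)))) || (false || (((if true then 9 else 9) - (2 * 3)) < (let q = ((\r.true) 1) in (let s = 5 in s)))))
step 1: [let@0.0] ((if true then ((6 - (if false then 1 else 7)) == ((3 - 8) * ((\y.y) 0))) else (let z = ((\u.true) ((\v.(\w.true)) 6)) in (if false then (if false then z else false) else ((\p.true) 7)))) || (false || (((if true then 9 else 9) - (2 * 3)) < (let q = ((\r.true) 1) in (let s = 5 in s)))))
step 2: [if@0] (((6 - (if false then 1 else 7)) == ((3 - 8) * ((\y.y) 0))) || (false || (((if true then 9 else 9) - (2 * 3)) < (let q = ((\r.true) 1) in (let s = 5 in s)))))
step 3: [if@0.0.1] (((6 - 7) == ((3 - 8) * ((\y.y) 0))) || (false || (((if true then 9 else 9) - (2 * 3)) < (let q = ((\r.true) 1) in (let s = 5 in s)))))
step 4: [delta@0.0] ((-1 == ((3 - 8) * ((\y.y) 0))) || (false || (((if true then 9 else 9) - (2 * 3)) < (let q = ((\r.true) 1) in (let s = 5 in s)))))
step 5: [delta@0.1.0] ((-1 == (-5 * ((\y.y) 0))) || (false || (((if true then 9 else 9) - (2 * 3)) < (let q = ((\r.true) 1) in (let s = 5 in s)))))
step 6: [beta@0.1.1] ((-1 == (-5 * 0)) || (false || (((if true then 9 else 9) - (2 * 3)) < (let q = ((\r.true) 1) in (let s = 5 in s)))))
step 7: [delta@0.1] ((-1 == 0) || (false || (((if true then 9 else 9) - (2 * 3)) < (let q = ((\r.true) 1) in (let s = 5 in s)))))
step 8: [delta@0] (false || (false || (((if true then 9 else 9) - (2 * 3)) < (let q = ((\r.true) 1) in (let s = 5 in s)))))
step 9: [if@1.1.0.0] (false || (false || ((9 - (2 * 3)) < (let q = ((\r.true) 1) in (let s = 5 in s)))))
step 10: [delta@1.1.0.1] (false || (false || ((9 - 6) < (let q = ((\r.true) 1) in (let s = 5 in s)))))
step 11: [delta@1.1.0] (false || (false || (3 < (let q = ((\r.true) 1) in (let s = 5 in s)))))

Answer: delta at 1.1.0 : (9 - 6)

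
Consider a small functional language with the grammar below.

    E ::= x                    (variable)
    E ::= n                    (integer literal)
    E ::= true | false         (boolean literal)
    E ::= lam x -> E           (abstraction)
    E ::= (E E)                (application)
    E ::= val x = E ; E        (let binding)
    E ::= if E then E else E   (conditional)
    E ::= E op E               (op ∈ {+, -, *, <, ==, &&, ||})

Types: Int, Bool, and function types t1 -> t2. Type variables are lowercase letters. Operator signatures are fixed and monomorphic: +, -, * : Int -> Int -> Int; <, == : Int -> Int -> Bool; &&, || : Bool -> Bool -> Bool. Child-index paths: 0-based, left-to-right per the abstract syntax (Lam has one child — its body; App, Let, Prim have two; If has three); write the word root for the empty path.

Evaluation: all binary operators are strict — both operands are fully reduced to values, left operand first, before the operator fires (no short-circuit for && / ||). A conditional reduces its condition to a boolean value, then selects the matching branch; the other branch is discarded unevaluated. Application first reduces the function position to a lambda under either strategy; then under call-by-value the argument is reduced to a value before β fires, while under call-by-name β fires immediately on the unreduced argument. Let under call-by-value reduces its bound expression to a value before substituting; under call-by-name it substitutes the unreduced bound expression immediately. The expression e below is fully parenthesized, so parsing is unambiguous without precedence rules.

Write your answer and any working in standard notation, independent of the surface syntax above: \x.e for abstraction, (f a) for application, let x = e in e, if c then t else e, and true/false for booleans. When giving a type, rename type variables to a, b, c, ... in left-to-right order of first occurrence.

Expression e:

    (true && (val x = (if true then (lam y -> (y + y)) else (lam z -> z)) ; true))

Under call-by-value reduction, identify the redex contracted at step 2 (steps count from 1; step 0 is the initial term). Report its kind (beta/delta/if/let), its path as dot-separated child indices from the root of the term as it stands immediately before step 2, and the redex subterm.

Answer: let at 1 : (let x = (\y.(y + y)) in true)

Working:
step 0: (true && (let x = (if true then (\y.(y + y)) else (\z.z)) in true))
step 1: [if@1.0] (true && (let x = (\y.(y + y)) in true))
step 2: [let@1] (true && true)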